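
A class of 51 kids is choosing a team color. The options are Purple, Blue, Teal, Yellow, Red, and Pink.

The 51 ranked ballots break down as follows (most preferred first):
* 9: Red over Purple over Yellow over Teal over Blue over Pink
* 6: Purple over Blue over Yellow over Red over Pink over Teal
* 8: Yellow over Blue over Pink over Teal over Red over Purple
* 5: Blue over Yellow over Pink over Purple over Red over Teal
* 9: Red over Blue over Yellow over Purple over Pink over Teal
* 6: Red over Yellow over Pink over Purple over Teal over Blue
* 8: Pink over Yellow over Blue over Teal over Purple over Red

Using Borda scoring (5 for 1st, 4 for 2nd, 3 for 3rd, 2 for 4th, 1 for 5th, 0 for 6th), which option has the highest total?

Purple: 9×4 + 6×5 + 8×0 + 5×2 + 9×2 + 6×2 + 8×1 = 114
Blue: 9×1 + 6×4 + 8×4 + 5×5 + 9×4 + 6×0 + 8×3 = 150
Teal: 9×2 + 6×0 + 8×2 + 5×0 + 9×0 + 6×1 + 8×2 = 56
Yellow: 9×3 + 6×3 + 8×5 + 5×4 + 9×3 + 6×4 + 8×4 = 188
Red: 9×5 + 6×2 + 8×1 + 5×1 + 9×5 + 6×5 + 8×0 = 145
Pink: 9×0 + 6×1 + 8×3 + 5×3 + 9×1 + 6×3 + 8×5 = 112

Yellow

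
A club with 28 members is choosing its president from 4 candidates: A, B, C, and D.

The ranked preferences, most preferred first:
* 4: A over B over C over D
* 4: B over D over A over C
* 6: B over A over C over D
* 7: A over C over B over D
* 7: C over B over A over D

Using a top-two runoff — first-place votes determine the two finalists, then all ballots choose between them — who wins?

B

Round 1 first-place votes: A 11, B 10, C 7, D 0. A and B advance.
Runoff: A is ranked above B on 11 ballots, B above A on 17.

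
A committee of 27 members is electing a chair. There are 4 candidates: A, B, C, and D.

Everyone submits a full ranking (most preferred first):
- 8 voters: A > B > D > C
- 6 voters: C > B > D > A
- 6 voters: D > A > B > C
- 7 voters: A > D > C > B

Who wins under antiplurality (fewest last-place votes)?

D

Last-place votes: A 6, B 7, C 14, D 0.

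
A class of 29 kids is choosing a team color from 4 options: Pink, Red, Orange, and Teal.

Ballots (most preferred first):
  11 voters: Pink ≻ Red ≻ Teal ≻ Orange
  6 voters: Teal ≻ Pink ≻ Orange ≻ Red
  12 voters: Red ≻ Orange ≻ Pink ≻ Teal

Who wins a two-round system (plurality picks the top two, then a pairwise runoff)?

Pink

Round 1 first-place votes: Pink 11, Red 12, Orange 0, Teal 6. Red and Pink advance.
Runoff: Red is ranked above Pink on 12 ballots, Pink above Red on 17.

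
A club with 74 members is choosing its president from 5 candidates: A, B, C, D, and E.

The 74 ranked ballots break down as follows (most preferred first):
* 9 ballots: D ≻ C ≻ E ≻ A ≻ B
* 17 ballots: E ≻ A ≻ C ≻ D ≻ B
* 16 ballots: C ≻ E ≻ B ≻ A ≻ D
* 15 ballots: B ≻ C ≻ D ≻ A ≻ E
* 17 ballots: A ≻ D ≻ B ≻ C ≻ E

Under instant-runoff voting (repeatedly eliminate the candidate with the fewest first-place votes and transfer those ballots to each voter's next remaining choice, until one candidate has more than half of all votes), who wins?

Round 1: A 17, B 15, C 16, D 9, E 17. D eliminated.
Round 2: A 17, B 15, C 25, E 17. B eliminated.
Round 3: A 17, C 40, E 17. C has a majority (≥38).

C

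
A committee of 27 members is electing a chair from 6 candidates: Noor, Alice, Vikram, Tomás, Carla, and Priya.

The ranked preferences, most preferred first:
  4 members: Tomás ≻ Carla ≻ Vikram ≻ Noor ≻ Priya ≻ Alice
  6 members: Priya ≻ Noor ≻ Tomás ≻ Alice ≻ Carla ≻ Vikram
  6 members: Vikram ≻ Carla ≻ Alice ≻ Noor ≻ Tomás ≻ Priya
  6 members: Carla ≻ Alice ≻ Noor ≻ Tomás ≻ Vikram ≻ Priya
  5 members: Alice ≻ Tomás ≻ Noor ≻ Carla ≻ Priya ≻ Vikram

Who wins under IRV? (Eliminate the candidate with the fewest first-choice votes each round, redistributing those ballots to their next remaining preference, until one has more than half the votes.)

Carla

Round 1: Noor 0, Alice 5, Vikram 6, Tomás 4, Carla 6, Priya 6. Noor eliminated.
Round 2: Alice 5, Vikram 6, Tomás 4, Carla 6, Priya 6. Tomás eliminated.
Round 3: Alice 5, Vikram 6, Carla 10, Priya 6. Alice eliminated.
Round 4: Vikram 6, Carla 15, Priya 6. Carla has a majority (≥14).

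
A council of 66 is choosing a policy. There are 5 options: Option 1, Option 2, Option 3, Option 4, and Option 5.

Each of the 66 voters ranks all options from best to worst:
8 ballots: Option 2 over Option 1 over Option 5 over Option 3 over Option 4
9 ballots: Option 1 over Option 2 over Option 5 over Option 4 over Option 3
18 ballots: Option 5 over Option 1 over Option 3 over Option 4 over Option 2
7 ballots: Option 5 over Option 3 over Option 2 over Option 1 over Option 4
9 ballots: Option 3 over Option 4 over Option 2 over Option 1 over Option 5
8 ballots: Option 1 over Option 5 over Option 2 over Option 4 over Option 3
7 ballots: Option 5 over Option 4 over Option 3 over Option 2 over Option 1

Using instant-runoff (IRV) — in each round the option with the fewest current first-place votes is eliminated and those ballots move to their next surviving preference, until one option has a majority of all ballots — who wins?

Option 1

Round 1: Option 1 17, Option 2 8, Option 3 9, Option 4 0, Option 5 32. Option 4 eliminated.
Round 2: Option 1 17, Option 2 8, Option 3 9, Option 5 32. Option 2 eliminated.
Round 3: Option 1 25, Option 3 9, Option 5 32. Option 3 eliminated.
Round 4: Option 1 34, Option 5 32. Option 1 has a majority (≥34).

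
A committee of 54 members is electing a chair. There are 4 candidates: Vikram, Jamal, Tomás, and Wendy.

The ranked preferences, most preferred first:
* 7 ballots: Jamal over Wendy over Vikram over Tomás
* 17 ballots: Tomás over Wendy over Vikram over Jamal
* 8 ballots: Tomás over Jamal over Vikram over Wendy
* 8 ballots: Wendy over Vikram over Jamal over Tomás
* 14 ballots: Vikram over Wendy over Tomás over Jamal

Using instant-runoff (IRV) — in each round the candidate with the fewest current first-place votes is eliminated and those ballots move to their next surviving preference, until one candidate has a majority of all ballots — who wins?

Round 1: Vikram 14, Jamal 7, Tomás 25, Wendy 8. Jamal eliminated.
Round 2: Vikram 14, Tomás 25, Wendy 15. Vikram eliminated.
Round 3: Tomás 25, Wendy 29. Wendy has a majority (≥28).

Wendy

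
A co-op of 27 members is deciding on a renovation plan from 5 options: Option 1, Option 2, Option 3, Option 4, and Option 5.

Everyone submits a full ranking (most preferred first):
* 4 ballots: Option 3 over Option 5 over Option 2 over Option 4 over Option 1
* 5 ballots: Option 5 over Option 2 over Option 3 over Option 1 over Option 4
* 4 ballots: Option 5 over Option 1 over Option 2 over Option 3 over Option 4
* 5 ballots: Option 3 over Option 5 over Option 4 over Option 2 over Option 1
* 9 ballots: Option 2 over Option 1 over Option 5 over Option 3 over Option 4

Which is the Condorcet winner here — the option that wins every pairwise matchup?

Option 5

Option 5 vs Option 1: 18–9
Option 5 vs Option 2: 18–9
Option 5 vs Option 3: 18–9
Option 5 vs Option 4: 27–0
Option 5 beats every other option.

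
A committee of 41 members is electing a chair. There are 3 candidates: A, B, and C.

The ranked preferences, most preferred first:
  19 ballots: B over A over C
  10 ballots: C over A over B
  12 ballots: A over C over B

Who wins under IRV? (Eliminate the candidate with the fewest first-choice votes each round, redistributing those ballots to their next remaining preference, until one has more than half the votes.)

Round 1: A 12, B 19, C 10. C eliminated.
Round 2: A 22, B 19. A has a majority (≥21).

A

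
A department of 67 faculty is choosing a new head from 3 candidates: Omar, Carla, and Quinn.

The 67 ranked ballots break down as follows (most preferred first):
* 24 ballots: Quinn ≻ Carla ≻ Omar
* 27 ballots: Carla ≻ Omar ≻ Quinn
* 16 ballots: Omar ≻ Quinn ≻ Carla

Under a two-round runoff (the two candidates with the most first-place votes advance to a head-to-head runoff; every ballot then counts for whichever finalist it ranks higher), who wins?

Round 1 first-place votes: Omar 16, Carla 27, Quinn 24. Carla and Quinn advance.
Runoff: Carla is ranked above Quinn on 27 ballots, Quinn above Carla on 40.

Quinn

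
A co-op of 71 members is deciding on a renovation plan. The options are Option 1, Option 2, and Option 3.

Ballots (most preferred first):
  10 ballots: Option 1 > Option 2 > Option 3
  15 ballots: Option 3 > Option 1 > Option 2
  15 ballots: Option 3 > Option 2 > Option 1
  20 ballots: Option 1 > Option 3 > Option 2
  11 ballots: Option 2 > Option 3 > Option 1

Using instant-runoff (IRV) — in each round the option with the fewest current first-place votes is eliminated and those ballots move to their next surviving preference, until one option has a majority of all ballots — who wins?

Option 3

Round 1: Option 1 30, Option 2 11, Option 3 30. Option 2 eliminated.
Round 2: Option 1 30, Option 3 41. Option 3 has a majority (≥36).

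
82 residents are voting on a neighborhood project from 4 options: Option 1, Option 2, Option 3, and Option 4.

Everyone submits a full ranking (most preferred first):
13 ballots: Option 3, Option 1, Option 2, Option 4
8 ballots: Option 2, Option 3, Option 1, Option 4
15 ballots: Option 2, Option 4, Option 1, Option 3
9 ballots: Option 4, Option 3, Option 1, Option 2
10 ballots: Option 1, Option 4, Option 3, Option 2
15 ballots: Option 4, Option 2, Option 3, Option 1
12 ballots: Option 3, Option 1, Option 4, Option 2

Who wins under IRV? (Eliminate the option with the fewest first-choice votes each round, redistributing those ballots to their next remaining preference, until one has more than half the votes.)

Option 4

Round 1: Option 1 10, Option 2 23, Option 3 25, Option 4 24. Option 1 eliminated.
Round 2: Option 2 23, Option 3 25, Option 4 34. Option 2 eliminated.
Round 3: Option 3 33, Option 4 49. Option 4 has a majority (≥42).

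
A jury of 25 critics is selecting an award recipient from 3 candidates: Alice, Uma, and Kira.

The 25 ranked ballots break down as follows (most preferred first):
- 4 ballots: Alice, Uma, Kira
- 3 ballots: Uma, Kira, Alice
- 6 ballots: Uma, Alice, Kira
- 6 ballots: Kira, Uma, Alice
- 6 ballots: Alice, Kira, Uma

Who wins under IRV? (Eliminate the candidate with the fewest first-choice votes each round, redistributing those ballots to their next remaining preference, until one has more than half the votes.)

Round 1: Alice 10, Uma 9, Kira 6. Kira eliminated.
Round 2: Alice 10, Uma 15. Uma has a majority (≥13).

Uma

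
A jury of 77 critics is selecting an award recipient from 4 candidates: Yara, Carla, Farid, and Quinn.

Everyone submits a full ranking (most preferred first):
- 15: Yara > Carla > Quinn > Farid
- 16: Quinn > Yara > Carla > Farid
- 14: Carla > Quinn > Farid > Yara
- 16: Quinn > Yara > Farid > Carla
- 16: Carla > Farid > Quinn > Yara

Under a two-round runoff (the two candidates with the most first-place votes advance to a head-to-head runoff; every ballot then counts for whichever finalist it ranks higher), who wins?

Round 1 first-place votes: Yara 15, Carla 30, Farid 0, Quinn 32. Quinn and Carla advance.
Runoff: Quinn is ranked above Carla on 32 ballots, Carla above Quinn on 45.

Carla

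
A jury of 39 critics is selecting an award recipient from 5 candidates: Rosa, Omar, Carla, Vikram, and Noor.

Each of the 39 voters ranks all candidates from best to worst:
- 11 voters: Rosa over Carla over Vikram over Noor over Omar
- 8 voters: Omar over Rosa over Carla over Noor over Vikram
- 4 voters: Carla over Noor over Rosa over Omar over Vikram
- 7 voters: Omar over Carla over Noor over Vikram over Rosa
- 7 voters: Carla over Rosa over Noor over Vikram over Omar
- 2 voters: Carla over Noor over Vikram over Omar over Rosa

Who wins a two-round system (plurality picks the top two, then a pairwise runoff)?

Round 1 first-place votes: Rosa 11, Omar 15, Carla 13, Vikram 0, Noor 0. Omar and Carla advance.
Runoff: Omar is ranked above Carla on 15 ballots, Carla above Omar on 24.

Carla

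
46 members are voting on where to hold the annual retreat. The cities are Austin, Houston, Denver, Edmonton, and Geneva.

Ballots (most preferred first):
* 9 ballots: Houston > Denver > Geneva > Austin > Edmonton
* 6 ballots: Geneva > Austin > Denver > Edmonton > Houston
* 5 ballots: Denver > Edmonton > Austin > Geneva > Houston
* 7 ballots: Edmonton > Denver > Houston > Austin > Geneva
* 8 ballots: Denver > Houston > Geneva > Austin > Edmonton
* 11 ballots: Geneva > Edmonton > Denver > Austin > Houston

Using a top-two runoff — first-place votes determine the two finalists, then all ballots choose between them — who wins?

Denver

Round 1 first-place votes: Austin 0, Houston 9, Denver 13, Edmonton 7, Geneva 17. Geneva and Denver advance.
Runoff: Geneva is ranked above Denver on 17 ballots, Denver above Geneva on 29.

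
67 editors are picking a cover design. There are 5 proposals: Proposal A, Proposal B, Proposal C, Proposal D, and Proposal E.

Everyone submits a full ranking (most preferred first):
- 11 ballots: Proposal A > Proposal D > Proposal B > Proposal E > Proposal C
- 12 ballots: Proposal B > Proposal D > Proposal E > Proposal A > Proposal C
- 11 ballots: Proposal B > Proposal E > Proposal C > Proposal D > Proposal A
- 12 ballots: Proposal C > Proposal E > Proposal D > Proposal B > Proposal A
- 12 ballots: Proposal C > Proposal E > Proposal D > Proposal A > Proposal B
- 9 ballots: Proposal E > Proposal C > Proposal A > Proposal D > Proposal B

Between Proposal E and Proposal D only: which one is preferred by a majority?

Proposal E

Proposal E is ranked above Proposal D on 44 ballots; Proposal D above Proposal E on 23.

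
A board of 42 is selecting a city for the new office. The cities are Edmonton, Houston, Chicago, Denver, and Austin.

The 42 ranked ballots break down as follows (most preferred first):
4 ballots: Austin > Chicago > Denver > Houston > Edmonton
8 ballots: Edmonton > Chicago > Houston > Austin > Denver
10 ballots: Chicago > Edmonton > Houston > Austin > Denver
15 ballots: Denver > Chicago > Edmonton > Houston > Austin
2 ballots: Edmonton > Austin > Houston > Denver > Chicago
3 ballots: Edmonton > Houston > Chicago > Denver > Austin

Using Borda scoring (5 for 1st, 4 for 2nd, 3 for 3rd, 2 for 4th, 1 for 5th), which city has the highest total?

Edmonton: 4×1 + 8×5 + 10×4 + 15×3 + 2×5 + 3×5 = 154
Houston: 4×2 + 8×3 + 10×3 + 15×2 + 2×3 + 3×4 = 110
Chicago: 4×4 + 8×4 + 10×5 + 15×4 + 2×1 + 3×3 = 169
Denver: 4×3 + 8×1 + 10×1 + 15×5 + 2×2 + 3×2 = 115
Austin: 4×5 + 8×2 + 10×2 + 15×1 + 2×4 + 3×1 = 82

Chicago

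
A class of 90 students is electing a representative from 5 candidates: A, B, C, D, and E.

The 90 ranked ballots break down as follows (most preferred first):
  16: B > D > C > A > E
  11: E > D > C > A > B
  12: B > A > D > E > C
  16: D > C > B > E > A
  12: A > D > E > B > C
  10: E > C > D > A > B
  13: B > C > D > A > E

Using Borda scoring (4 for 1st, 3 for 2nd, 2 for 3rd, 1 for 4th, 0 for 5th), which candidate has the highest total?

A: 16×1 + 11×1 + 12×3 + 16×0 + 12×4 + 10×1 + 13×1 = 134
B: 16×4 + 11×0 + 12×4 + 16×2 + 12×1 + 10×0 + 13×4 = 208
C: 16×2 + 11×2 + 12×0 + 16×3 + 12×0 + 10×3 + 13×3 = 171
D: 16×3 + 11×3 + 12×2 + 16×4 + 12×3 + 10×2 + 13×2 = 251
E: 16×0 + 11×4 + 12×1 + 16×1 + 12×2 + 10×4 + 13×0 = 136

D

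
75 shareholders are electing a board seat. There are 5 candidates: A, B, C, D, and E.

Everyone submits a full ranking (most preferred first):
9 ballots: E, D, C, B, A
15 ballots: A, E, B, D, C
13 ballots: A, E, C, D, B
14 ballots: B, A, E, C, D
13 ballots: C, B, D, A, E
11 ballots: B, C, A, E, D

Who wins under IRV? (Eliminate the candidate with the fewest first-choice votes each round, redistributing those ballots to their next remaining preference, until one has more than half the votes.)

B

Round 1: A 28, B 25, C 13, D 0, E 9. D eliminated.
Round 2: A 28, B 25, C 13, E 9. E eliminated.
Round 3: A 28, B 25, C 22. C eliminated.
Round 4: A 28, B 47. B has a majority (≥38).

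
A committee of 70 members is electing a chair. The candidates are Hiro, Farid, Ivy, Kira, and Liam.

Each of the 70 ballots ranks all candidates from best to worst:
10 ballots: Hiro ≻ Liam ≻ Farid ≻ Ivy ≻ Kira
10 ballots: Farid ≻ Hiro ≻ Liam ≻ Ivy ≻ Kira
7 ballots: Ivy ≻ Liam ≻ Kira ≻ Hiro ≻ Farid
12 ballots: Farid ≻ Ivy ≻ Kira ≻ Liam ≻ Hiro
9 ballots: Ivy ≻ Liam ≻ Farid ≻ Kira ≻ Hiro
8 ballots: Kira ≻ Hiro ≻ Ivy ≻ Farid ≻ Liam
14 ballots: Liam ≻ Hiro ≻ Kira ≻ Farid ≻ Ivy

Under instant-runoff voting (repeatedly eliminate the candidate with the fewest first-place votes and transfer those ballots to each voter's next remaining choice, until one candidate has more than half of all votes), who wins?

Hiro

Round 1: Hiro 10, Farid 22, Ivy 16, Kira 8, Liam 14. Kira eliminated.
Round 2: Hiro 18, Farid 22, Ivy 16, Liam 14. Liam eliminated.
Round 3: Hiro 32, Farid 22, Ivy 16. Ivy eliminated.
Round 4: Hiro 39, Farid 31. Hiro has a majority (≥36).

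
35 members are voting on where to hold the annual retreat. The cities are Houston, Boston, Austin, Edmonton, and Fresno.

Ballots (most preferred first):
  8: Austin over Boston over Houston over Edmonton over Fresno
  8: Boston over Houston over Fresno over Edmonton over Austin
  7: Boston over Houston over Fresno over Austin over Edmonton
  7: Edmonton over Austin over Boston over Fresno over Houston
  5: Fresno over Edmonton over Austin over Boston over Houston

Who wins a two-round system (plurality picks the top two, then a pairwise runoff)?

Round 1 first-place votes: Houston 0, Boston 15, Austin 8, Edmonton 7, Fresno 5. Boston and Austin advance.
Runoff: Boston is ranked above Austin on 15 ballots, Austin above Boston on 20.

Austin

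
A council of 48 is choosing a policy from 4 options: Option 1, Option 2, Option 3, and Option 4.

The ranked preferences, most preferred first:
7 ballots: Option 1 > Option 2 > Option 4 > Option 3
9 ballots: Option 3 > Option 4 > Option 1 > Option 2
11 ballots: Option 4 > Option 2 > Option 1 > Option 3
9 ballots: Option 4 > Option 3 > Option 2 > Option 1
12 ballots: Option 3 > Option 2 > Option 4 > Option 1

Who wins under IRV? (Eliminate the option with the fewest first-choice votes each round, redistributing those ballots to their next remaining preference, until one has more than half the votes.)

Option 4

Round 1: Option 1 7, Option 2 0, Option 3 21, Option 4 20. Option 2 eliminated.
Round 2: Option 1 7, Option 3 21, Option 4 20. Option 1 eliminated.
Round 3: Option 3 21, Option 4 27. Option 4 has a majority (≥25).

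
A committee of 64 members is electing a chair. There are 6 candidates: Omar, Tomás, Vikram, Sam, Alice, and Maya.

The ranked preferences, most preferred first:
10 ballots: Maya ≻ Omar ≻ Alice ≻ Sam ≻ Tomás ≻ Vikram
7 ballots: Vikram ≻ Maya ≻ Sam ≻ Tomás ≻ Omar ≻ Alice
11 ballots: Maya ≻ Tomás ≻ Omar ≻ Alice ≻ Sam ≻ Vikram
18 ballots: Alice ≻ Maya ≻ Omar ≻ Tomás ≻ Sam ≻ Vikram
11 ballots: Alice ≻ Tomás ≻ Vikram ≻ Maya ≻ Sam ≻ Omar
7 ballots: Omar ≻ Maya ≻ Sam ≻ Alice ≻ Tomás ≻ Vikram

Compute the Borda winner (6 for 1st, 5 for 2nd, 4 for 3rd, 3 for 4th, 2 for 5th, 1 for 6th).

Maya

Omar: 10×5 + 7×2 + 11×4 + 18×4 + 11×1 + 7×6 = 233
Tomás: 10×2 + 7×3 + 11×5 + 18×3 + 11×5 + 7×2 = 219
Vikram: 10×1 + 7×6 + 11×1 + 18×1 + 11×4 + 7×1 = 132
Sam: 10×3 + 7×4 + 11×2 + 18×2 + 11×2 + 7×4 = 166
Alice: 10×4 + 7×1 + 11×3 + 18×6 + 11×6 + 7×3 = 275
Maya: 10×6 + 7×5 + 11×6 + 18×5 + 11×3 + 7×5 = 319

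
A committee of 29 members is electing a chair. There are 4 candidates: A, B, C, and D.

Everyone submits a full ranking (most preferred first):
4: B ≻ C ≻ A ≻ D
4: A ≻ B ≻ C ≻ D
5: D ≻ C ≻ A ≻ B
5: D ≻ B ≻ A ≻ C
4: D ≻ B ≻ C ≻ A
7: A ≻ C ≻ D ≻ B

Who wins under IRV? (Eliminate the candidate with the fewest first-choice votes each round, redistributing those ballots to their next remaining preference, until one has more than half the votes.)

Round 1: A 11, B 4, C 0, D 14. C eliminated.
Round 2: A 11, B 4, D 14. B eliminated.
Round 3: A 15, D 14. A has a majority (≥15).

A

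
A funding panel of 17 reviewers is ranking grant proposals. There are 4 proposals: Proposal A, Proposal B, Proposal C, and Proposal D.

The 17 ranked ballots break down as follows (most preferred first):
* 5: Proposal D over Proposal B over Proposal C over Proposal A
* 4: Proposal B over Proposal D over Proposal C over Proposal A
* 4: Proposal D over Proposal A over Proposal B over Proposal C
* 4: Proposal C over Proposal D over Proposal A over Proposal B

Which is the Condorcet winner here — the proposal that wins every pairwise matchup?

Proposal D vs Proposal A: 17–0
Proposal D vs Proposal B: 13–4
Proposal D vs Proposal C: 13–4
Proposal D beats every other proposal.

Proposal D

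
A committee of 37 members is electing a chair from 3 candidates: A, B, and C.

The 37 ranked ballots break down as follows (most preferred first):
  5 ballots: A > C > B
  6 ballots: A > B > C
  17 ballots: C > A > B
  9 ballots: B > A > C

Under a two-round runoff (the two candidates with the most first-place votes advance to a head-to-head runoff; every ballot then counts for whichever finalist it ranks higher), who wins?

A

Round 1 first-place votes: A 11, B 9, C 17. C and A advance.
Runoff: C is ranked above A on 17 ballots, A above C on 20.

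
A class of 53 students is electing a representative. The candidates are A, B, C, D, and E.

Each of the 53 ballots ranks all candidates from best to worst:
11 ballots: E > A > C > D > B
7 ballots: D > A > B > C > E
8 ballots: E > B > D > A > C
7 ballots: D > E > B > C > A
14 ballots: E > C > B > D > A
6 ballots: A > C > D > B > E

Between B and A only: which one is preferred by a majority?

B

B is ranked above A on 29 ballots; A above B on 24.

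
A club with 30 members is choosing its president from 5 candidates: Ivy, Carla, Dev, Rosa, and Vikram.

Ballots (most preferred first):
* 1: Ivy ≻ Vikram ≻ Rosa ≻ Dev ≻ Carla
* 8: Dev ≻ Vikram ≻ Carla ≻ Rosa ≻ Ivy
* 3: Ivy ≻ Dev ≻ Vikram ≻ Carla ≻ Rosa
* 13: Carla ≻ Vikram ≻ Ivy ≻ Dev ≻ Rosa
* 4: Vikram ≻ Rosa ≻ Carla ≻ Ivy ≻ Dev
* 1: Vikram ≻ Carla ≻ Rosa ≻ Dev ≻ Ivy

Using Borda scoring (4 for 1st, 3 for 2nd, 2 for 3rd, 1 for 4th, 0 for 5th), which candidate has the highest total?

Vikram

Ivy: 1×4 + 8×0 + 3×4 + 13×2 + 4×1 + 1×0 = 46
Carla: 1×0 + 8×2 + 3×1 + 13×4 + 4×2 + 1×3 = 82
Dev: 1×1 + 8×4 + 3×3 + 13×1 + 4×0 + 1×1 = 56
Rosa: 1×2 + 8×1 + 3×0 + 13×0 + 4×3 + 1×2 = 24
Vikram: 1×3 + 8×3 + 3×2 + 13×3 + 4×4 + 1×4 = 92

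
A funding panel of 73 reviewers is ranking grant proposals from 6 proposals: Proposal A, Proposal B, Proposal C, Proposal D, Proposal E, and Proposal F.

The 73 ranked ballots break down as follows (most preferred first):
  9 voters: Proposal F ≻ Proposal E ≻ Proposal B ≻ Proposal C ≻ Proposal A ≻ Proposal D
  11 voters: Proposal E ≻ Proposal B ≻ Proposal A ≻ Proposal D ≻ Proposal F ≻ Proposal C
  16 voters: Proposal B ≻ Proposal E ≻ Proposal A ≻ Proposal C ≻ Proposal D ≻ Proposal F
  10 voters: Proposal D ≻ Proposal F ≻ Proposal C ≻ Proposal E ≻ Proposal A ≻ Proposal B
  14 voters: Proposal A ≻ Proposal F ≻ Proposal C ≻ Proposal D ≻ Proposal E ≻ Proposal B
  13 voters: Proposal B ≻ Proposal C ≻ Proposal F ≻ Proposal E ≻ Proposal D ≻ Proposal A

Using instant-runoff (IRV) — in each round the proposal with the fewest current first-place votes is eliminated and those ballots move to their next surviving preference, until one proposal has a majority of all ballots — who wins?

Proposal E

Round 1: Proposal A 14, Proposal B 29, Proposal C 0, Proposal D 10, Proposal E 11, Proposal F 9. Proposal C eliminated.
Round 2: Proposal A 14, Proposal B 29, Proposal D 10, Proposal E 11, Proposal F 9. Proposal F eliminated.
Round 3: Proposal A 14, Proposal B 29, Proposal D 10, Proposal E 20. Proposal D eliminated.
Round 4: Proposal A 14, Proposal B 29, Proposal E 30. Proposal A eliminated.
Round 5: Proposal B 29, Proposal E 44. Proposal E has a majority (≥37).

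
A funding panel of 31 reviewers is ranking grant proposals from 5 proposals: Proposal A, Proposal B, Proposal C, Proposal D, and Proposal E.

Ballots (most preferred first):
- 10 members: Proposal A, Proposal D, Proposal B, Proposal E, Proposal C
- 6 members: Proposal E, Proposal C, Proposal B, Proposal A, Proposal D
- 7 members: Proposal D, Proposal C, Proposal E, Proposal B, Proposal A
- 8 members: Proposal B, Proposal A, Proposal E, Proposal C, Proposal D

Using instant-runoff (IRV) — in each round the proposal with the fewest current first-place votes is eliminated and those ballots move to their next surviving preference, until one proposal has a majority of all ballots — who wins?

Round 1: Proposal A 10, Proposal B 8, Proposal C 0, Proposal D 7, Proposal E 6. Proposal C eliminated.
Round 2: Proposal A 10, Proposal B 8, Proposal D 7, Proposal E 6. Proposal E eliminated.
Round 3: Proposal A 10, Proposal B 14, Proposal D 7. Proposal D eliminated.
Round 4: Proposal A 10, Proposal B 21. Proposal B has a majority (≥16).

Proposal B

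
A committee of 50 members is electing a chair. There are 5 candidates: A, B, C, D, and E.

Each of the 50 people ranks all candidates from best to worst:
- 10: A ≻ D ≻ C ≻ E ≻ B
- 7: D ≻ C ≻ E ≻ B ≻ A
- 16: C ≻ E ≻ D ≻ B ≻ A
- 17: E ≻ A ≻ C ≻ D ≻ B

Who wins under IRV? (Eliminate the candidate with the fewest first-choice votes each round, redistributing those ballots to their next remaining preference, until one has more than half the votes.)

Round 1: A 10, B 0, C 16, D 7, E 17. B eliminated.
Round 2: A 10, C 16, D 7, E 17. D eliminated.
Round 3: A 10, C 23, E 17. A eliminated.
Round 4: C 33, E 17. C has a majority (≥26).

C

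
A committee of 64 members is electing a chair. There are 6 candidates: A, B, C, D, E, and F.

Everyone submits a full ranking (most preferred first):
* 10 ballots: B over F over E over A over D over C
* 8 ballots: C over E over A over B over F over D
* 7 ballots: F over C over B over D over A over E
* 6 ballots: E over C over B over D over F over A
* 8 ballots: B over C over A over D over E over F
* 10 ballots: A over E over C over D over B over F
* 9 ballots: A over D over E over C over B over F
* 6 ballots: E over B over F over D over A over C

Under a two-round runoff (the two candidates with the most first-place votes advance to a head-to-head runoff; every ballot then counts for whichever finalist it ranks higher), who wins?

Round 1 first-place votes: A 19, B 18, C 8, D 0, E 12, F 7. A and B advance.
Runoff: A is ranked above B on 27 ballots, B above A on 37.

B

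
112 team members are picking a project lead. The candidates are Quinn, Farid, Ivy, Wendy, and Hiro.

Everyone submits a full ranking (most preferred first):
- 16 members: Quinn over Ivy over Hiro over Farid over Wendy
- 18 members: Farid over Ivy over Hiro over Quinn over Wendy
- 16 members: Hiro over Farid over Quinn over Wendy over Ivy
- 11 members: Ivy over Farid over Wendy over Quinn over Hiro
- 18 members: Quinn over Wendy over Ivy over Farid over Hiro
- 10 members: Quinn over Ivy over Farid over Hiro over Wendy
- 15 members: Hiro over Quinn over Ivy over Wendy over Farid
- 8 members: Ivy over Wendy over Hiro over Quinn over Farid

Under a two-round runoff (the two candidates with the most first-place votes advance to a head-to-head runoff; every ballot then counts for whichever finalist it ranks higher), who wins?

Round 1 first-place votes: Quinn 44, Farid 18, Ivy 19, Wendy 0, Hiro 31. Quinn and Hiro advance.
Runoff: Quinn is ranked above Hiro on 55 ballots, Hiro above Quinn on 57.

Hiro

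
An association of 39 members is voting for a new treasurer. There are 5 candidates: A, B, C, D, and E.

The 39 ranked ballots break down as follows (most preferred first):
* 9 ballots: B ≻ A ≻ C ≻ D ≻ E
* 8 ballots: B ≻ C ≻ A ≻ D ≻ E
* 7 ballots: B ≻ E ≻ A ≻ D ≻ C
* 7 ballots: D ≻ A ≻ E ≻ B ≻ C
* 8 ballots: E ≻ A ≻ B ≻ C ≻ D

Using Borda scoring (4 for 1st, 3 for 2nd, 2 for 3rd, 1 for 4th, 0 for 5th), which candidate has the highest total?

B

A: 9×3 + 8×2 + 7×2 + 7×3 + 8×3 = 102
B: 9×4 + 8×4 + 7×4 + 7×1 + 8×2 = 119
C: 9×2 + 8×3 + 7×0 + 7×0 + 8×1 = 50
D: 9×1 + 8×1 + 7×1 + 7×4 + 8×0 = 52
E: 9×0 + 8×0 + 7×3 + 7×2 + 8×4 = 67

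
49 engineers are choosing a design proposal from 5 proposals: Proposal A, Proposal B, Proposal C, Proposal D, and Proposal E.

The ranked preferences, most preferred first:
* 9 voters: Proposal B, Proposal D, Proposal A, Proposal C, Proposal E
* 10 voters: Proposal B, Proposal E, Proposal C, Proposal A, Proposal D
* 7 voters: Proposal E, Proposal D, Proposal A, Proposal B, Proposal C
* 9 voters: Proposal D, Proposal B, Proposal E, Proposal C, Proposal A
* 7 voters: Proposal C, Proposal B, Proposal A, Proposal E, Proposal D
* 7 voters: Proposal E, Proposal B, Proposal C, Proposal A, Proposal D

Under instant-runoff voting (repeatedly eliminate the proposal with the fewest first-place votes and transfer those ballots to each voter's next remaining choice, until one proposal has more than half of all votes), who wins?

Proposal B

Round 1: Proposal A 0, Proposal B 19, Proposal C 7, Proposal D 9, Proposal E 14. Proposal A eliminated.
Round 2: Proposal B 19, Proposal C 7, Proposal D 9, Proposal E 14. Proposal C eliminated.
Round 3: Proposal B 26, Proposal D 9, Proposal E 14. Proposal B has a majority (≥25).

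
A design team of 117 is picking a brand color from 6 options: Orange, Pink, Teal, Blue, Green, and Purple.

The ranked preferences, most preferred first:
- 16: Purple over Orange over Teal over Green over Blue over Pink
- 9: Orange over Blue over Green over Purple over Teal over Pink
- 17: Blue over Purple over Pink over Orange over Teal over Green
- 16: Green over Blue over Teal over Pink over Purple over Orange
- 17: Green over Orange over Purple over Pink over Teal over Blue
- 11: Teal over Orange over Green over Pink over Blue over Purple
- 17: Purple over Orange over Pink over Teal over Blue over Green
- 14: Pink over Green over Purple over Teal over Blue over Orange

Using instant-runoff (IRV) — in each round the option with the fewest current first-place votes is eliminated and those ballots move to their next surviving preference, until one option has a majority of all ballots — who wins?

Round 1: Orange 9, Pink 14, Teal 11, Blue 17, Green 33, Purple 33. Orange eliminated.
Round 2: Pink 14, Teal 11, Blue 26, Green 33, Purple 33. Teal eliminated.
Round 3: Pink 14, Blue 26, Green 44, Purple 33. Pink eliminated.
Round 4: Blue 26, Green 58, Purple 33. Blue eliminated.
Round 5: Green 67, Purple 50. Green has a majority (≥59).

Green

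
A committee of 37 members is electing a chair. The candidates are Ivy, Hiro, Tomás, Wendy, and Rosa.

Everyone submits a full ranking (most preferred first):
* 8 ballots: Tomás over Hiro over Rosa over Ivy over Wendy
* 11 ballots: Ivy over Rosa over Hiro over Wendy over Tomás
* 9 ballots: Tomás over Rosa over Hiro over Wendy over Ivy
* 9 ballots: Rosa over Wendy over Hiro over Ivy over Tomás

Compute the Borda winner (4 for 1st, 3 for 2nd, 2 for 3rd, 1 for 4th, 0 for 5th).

Rosa

Ivy: 8×1 + 11×4 + 9×0 + 9×1 = 61
Hiro: 8×3 + 11×2 + 9×2 + 9×2 = 82
Tomás: 8×4 + 11×0 + 9×4 + 9×0 = 68
Wendy: 8×0 + 11×1 + 9×1 + 9×3 = 47
Rosa: 8×2 + 11×3 + 9×3 + 9×4 = 112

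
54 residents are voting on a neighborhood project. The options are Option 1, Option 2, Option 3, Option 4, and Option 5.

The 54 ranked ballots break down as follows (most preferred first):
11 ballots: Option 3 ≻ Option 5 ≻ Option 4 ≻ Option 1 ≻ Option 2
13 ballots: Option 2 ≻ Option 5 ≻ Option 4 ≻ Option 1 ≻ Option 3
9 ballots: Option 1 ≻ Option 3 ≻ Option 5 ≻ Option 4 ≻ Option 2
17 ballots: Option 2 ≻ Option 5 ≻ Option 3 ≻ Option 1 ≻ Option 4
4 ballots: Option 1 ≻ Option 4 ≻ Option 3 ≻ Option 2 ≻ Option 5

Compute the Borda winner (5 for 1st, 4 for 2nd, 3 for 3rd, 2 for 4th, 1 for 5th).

Option 1: 11×2 + 13×2 + 9×5 + 17×2 + 4×5 = 147
Option 2: 11×1 + 13×5 + 9×1 + 17×5 + 4×2 = 178
Option 3: 11×5 + 13×1 + 9×4 + 17×3 + 4×3 = 167
Option 4: 11×3 + 13×3 + 9×2 + 17×1 + 4×4 = 123
Option 5: 11×4 + 13×4 + 9×3 + 17×4 + 4×1 = 195

Option 5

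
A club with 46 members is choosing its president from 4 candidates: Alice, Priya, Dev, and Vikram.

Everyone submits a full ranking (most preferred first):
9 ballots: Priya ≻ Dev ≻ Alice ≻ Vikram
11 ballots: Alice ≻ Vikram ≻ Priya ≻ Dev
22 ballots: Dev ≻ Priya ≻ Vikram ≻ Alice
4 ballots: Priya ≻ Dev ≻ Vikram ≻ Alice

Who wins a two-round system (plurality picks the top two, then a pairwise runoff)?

Round 1 first-place votes: Alice 11, Priya 13, Dev 22, Vikram 0. Dev and Priya advance.
Runoff: Dev is ranked above Priya on 22 ballots, Priya above Dev on 24.

Priya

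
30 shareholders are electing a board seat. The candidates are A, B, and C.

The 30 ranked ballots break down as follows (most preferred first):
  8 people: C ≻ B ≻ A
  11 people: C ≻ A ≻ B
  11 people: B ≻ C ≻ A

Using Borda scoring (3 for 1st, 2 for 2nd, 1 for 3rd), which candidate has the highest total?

A: 8×1 + 11×2 + 11×1 = 41
B: 8×2 + 11×1 + 11×3 = 60
C: 8×3 + 11×3 + 11×2 = 79

C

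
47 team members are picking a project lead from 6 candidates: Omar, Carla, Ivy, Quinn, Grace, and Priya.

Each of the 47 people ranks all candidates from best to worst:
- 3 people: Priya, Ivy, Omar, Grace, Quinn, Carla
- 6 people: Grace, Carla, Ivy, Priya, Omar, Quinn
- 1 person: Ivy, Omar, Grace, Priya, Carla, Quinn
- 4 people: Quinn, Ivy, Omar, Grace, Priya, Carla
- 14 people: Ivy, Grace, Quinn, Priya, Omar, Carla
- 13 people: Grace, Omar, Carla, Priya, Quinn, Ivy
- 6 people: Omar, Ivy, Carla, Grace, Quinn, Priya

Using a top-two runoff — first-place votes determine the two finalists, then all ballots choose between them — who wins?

Round 1 first-place votes: Omar 6, Carla 0, Ivy 15, Quinn 4, Grace 19, Priya 3. Grace and Ivy advance.
Runoff: Grace is ranked above Ivy on 19 ballots, Ivy above Grace on 28.

Ivy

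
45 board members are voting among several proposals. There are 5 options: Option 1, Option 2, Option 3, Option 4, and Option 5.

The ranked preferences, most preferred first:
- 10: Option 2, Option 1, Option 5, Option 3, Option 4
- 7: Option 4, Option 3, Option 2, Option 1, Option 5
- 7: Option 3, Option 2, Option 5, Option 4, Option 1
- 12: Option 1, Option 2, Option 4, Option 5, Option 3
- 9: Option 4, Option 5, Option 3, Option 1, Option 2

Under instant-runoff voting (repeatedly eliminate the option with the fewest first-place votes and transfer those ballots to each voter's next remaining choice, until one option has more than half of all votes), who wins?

Option 2

Round 1: Option 1 12, Option 2 10, Option 3 7, Option 4 16, Option 5 0. Option 5 eliminated.
Round 2: Option 1 12, Option 2 10, Option 3 7, Option 4 16. Option 3 eliminated.
Round 3: Option 1 12, Option 2 17, Option 4 16. Option 1 eliminated.
Round 4: Option 2 29, Option 4 16. Option 2 has a majority (≥23).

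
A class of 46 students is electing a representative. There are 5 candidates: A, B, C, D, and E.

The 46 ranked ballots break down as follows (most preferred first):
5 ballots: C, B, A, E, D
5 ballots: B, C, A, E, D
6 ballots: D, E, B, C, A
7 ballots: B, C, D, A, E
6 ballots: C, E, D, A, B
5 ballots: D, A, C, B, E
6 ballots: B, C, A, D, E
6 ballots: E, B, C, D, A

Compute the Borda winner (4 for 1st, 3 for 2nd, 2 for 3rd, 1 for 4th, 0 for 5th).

A: 5×2 + 5×2 + 6×0 + 7×1 + 6×1 + 5×3 + 6×2 + 6×0 = 60
B: 5×3 + 5×4 + 6×2 + 7×4 + 6×0 + 5×1 + 6×4 + 6×3 = 122
C: 5×4 + 5×3 + 6×1 + 7×3 + 6×4 + 5×2 + 6×3 + 6×2 = 126
D: 5×0 + 5×0 + 6×4 + 7×2 + 6×2 + 5×4 + 6×1 + 6×1 = 82
E: 5×1 + 5×1 + 6×3 + 7×0 + 6×3 + 5×0 + 6×0 + 6×4 = 70

C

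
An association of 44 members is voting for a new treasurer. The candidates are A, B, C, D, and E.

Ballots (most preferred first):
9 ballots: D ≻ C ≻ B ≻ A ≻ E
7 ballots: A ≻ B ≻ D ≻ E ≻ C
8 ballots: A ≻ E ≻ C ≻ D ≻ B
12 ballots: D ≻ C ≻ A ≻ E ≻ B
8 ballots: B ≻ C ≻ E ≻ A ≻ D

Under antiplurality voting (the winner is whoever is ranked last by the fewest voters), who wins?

A

Last-place votes: A 0, B 20, C 7, D 8, E 9.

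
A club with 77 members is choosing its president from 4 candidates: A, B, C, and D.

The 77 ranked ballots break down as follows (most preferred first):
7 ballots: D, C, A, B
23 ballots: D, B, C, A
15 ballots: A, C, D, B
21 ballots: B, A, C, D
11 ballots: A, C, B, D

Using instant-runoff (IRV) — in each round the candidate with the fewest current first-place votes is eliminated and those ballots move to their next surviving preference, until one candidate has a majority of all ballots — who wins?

Round 1: A 26, B 21, C 0, D 30. C eliminated.
Round 2: A 26, B 21, D 30. B eliminated.
Round 3: A 47, D 30. A has a majority (≥39).

A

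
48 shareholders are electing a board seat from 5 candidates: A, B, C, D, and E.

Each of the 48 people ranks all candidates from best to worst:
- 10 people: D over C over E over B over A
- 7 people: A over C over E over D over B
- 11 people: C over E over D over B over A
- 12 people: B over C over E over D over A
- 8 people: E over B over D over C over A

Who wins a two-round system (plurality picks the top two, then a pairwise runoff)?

Round 1 first-place votes: A 7, B 12, C 11, D 10, E 8. B and C advance.
Runoff: B is ranked above C on 20 ballots, C above B on 28.

C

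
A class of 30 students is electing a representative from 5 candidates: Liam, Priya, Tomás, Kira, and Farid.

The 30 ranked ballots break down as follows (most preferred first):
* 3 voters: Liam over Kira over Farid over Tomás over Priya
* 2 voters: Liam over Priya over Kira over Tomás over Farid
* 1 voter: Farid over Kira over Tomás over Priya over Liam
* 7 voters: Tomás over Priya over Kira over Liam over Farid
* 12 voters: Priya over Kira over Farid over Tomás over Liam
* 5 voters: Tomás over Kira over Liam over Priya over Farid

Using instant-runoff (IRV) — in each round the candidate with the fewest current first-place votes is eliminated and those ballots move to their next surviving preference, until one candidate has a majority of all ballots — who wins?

Round 1: Liam 5, Priya 12, Tomás 12, Kira 0, Farid 1. Kira eliminated.
Round 2: Liam 5, Priya 12, Tomás 12, Farid 1. Farid eliminated.
Round 3: Liam 5, Priya 12, Tomás 13. Liam eliminated.
Round 4: Priya 14, Tomás 16. Tomás has a majority (≥16).

Tomás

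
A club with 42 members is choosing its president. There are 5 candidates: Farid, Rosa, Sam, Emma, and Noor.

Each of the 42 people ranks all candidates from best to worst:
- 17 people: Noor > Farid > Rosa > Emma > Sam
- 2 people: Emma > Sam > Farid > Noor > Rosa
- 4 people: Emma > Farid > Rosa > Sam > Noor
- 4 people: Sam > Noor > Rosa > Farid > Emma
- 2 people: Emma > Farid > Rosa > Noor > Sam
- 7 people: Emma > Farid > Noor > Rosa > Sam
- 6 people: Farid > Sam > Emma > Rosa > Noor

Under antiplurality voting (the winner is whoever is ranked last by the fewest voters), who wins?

Farid

Last-place votes: Farid 0, Rosa 2, Sam 26, Emma 4, Noor 10.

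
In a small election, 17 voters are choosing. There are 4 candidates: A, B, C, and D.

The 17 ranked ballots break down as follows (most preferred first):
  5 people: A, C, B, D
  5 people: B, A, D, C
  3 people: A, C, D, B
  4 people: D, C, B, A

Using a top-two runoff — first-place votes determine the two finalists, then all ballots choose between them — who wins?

Round 1 first-place votes: A 8, B 5, C 0, D 4. A and B advance.
Runoff: A is ranked above B on 8 ballots, B above A on 9.

B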